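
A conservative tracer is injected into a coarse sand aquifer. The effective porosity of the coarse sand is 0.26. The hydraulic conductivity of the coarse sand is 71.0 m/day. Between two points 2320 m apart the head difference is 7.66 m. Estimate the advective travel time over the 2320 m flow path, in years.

Hydraulic gradient i = Δh / L = 7.66 / 2320 = 0.003302.
Darcy flux q = K · i = 71.00 × 0.003302 = 0.2344 m/day.
Seepage velocity v = q / n_e = 0.2344 / 0.26 = 0.9016 m/day.
Travel time t = L / v = 2320 / 0.9016 = 2573 days = 7.045 years.

7.04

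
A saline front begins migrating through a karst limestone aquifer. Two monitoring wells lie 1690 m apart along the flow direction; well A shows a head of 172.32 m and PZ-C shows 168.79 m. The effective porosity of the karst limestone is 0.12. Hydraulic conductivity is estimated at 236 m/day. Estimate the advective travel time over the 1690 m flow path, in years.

Hydraulic gradient i = (172.32 − 168.79) / 1690 = 3.53 / 1690 = 0.002089.
Darcy flux q = K · i = 236.0 × 0.002089 = 0.4929 m/day.
Seepage velocity v = q / n_e = 0.4929 / 0.12 = 4.108 m/day.
Travel time t = L / v = 1690 / 4.108 = 411.4 days = 1.126 years.

1.13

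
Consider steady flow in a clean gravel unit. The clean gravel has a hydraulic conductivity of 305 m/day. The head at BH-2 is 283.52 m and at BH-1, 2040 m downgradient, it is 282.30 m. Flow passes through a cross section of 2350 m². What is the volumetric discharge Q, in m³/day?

429

Hydraulic gradient i = (283.52 − 282.30) / 2040 = 1.22 / 2040 = 0.0005980.
Darcy's law: Q = K · A · i = 305.0 × 2350 × 0.0005980 = 428.6 m³/day.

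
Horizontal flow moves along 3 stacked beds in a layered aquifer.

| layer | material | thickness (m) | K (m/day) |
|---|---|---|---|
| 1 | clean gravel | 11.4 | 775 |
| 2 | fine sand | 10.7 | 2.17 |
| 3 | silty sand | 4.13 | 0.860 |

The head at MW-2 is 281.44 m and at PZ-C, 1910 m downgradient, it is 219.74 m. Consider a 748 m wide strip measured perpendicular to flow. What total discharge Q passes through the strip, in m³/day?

Flow is parallel to layering, so each bed carries its own Darcy discharge and the transmissivities add.
Σ(K_i·b_i) = 775×11.4 + 2.17×10.7 + 0.860×4.13 = 8862 m²/day.
Hydraulic gradient i = (281.44 − 219.74) / 1910 = 61.7 / 1910 = 0.03230.
Q = Σ(K_i·b_i) · W · i = 8862 × 748 × 0.03230 = 2.141e+05 m³/day.

214000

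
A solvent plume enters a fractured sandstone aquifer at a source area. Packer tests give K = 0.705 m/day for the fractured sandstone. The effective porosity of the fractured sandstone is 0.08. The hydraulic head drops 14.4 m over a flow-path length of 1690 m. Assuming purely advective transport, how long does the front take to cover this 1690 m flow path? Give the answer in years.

Hydraulic gradient i = Δh / L = 14.4 / 1690 = 0.008521.
Darcy flux q = K · i = 0.7050 × 0.008521 = 0.006007 m/day.
Seepage velocity v = q / n_e = 0.006007 / 0.08 = 0.07509 m/day.
Travel time t = L / v = 1690 / 0.07509 = 22507 days = 61.62 years.

61.6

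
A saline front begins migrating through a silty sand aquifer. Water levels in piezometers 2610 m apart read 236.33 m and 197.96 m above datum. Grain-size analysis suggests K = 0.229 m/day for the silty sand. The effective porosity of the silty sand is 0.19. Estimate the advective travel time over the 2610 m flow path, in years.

Hydraulic gradient i = (236.33 − 197.96) / 2610 = 38.37 / 2610 = 0.01470.
Darcy flux q = K · i = 0.2290 × 0.01470 = 0.003367 m/day.
Seepage velocity v = q / n_e = 0.003367 / 0.19 = 0.01772 m/day.
Travel time t = L / v = 2610 / 0.01772 = 1.473e+05 days = 403.3 years.

403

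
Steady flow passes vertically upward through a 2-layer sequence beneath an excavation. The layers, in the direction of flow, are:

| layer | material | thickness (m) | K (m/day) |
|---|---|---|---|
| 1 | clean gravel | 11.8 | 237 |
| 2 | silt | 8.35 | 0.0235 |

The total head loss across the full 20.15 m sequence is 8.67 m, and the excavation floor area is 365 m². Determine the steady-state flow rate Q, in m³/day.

8.90

Flow is perpendicular to layering, so the layers act in series and the equivalent K is the thickness-weighted harmonic mean.
Total thickness L = 11.8 + 8.35 = 20.15 m.
Σ(b_i/K_i) = 11.8/237 + 8.35/0.0235 = 355.4 d.
K_eq = L / Σ(b_i/K_i) = 20.15 / 355.4 = 0.05670 m/day.
Q = K_eq · A · (Δh/L) = 0.05670 × 365 × (8.67/20.15) = 8.905 m³/day.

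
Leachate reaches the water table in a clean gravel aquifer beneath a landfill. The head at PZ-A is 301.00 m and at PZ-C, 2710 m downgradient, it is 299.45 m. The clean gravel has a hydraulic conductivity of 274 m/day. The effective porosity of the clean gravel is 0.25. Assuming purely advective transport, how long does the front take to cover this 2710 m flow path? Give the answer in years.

11.8

Hydraulic gradient i = (301.00 − 299.45) / 2710 = 1.55 / 2710 = 0.0005720.
Darcy flux q = K · i = 274.0 × 0.0005720 = 0.1567 m/day.
Seepage velocity v = q / n_e = 0.1567 / 0.25 = 0.6269 m/day.
Travel time t = L / v = 2710 / 0.6269 = 4323 days = 11.84 years.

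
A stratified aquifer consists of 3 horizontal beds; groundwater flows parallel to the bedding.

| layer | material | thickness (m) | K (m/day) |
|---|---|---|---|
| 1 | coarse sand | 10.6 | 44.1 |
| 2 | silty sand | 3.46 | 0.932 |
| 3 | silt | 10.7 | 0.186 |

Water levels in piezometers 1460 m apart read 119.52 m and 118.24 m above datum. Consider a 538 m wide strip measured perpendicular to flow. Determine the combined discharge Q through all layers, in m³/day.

223

Flow is parallel to layering, so each bed carries its own Darcy discharge and the transmissivities add.
Σ(K_i·b_i) = 44.1×10.6 + 0.932×3.46 + 0.186×10.7 = 472.7 m²/day.
Hydraulic gradient i = (119.52 − 118.24) / 1460 = 1.28 / 1460 = 0.0008767.
Q = Σ(K_i·b_i) · W · i = 472.7 × 538 × 0.0008767 = 222.9 m³/day.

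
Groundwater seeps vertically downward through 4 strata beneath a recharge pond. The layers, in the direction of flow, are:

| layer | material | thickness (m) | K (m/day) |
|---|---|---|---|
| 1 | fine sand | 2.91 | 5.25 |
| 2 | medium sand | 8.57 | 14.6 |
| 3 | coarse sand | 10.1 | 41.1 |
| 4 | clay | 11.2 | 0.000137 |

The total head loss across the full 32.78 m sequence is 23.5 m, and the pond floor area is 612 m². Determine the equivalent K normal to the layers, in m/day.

0.000401

Flow is perpendicular to layering, so the layers act in series and the equivalent K is the thickness-weighted harmonic mean.
Total thickness L = 2.91 + 8.57 + 10.1 + 11.2 = 32.78 m.
Σ(b_i/K_i) = 2.91/5.25 + 8.57/14.6 + 10.1/41.1 + 11.2/0.000137 = 81753 d.
K_eq = L / Σ(b_i/K_i) = 32.78 / 81753 = 0.0004010 m/day.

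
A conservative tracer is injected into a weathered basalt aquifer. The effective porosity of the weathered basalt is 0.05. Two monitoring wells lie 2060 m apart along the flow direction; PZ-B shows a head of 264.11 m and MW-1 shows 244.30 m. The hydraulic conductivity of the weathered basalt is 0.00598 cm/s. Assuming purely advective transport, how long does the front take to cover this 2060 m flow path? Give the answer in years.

5.68

Convert K: 0.00598 cm/s × 864 = 5.167 m/day.
Hydraulic gradient i = (264.11 − 244.30) / 2060 = 19.81 / 2060 = 0.009617.
Darcy flux q = K · i = 5.167 × 0.009617 = 0.04969 m/day.
Seepage velocity v = q / n_e = 0.04969 / 0.05 = 0.9937 m/day.
Travel time t = L / v = 2060 / 0.9937 = 2073 days = 5.676 years.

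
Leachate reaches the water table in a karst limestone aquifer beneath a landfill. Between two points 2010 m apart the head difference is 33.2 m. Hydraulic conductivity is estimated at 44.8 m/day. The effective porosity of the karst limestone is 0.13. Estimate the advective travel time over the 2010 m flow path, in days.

353

Hydraulic gradient i = Δh / L = 33.2 / 2010 = 0.01652.
Darcy flux q = K · i = 44.80 × 0.01652 = 0.7400 m/day.
Seepage velocity v = q / n_e = 0.7400 / 0.13 = 5.692 m/day.
Travel time t = L / v = 2010 / 5.692 = 353.1 days.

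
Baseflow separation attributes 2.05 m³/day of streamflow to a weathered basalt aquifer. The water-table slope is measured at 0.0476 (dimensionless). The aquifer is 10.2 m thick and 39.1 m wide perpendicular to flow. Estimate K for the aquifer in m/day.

Cross-sectional area A = 39.1 × 10.2 = 398.8 m².
Hydraulic gradient i = 0.0476.
From Q = K·A·i, K = Q / (A·i) = 2.05 / (398.8 × 0.04760) = 0.1080 m/day.

0.108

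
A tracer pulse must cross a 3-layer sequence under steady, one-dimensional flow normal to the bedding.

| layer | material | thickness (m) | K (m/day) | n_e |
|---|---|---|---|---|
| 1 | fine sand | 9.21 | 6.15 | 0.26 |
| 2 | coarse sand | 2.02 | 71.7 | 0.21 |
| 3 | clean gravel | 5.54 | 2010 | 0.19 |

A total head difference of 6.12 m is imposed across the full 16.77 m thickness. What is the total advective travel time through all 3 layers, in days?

With flow normal to the layers, continuity requires the same specific discharge q through every layer.
Σ(b_i/K_i) = 9.21/6.15 + 2.02/71.7 + 5.54/2010 = 1.528 d.
q = Δh / Σ(b_i/K_i) = 6.12 / 1.528 = 4.004 m/day.
In each layer the seepage velocity is v_i = q/n_i, so the layer transit time is t_i = b_i·n_i / q:
  layer 1 (fine sand): t_1 = 9.21 × 0.26 / 4.004 = 0.5981 d
  layer 2 (coarse sand): t_2 = 2.02 × 0.21 / 4.004 = 0.1059 d
  layer 3 (clean gravel): t_3 = 5.54 × 0.19 / 4.004 = 0.2629 d
Total t = Σ t_i = 0.9669 days.

0.967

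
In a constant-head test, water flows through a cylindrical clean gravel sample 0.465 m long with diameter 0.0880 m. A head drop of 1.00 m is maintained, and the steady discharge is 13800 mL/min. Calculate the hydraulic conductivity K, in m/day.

Cross-sectional area A = π·(d/2)² = π × (0.0880/2)² = 0.006082 m².
Convert discharge: 13800 mL/min = 0.0002300 m³/s.
Darcy's law rearranged: K = Q·L / (A·Δh) = 0.0002300 × 0.465 / (0.006082 × 1.00) = 0.01758 m/s = 1519 m/day.

1520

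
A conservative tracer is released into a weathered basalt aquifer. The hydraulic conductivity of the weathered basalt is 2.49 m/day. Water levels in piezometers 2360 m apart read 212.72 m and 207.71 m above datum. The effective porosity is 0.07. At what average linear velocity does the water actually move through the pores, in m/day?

0.0755

Hydraulic gradient i = (212.72 − 207.71) / 2360 = 5.01 / 2360 = 0.002123.
Darcy flux q = K · i = 2.490 × 0.002123 = 0.005286 m/day.
Seepage velocity v = q / n_e = 0.005286 / 0.07 = 0.07551 m/day.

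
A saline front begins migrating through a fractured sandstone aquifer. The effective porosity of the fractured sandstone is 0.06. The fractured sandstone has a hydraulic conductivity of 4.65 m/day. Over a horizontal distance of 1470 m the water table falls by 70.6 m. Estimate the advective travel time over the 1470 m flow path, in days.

Hydraulic gradient i = Δh / L = 70.6 / 1470 = 0.04803.
Darcy flux q = K · i = 4.650 × 0.04803 = 0.2233 m/day.
Seepage velocity v = q / n_e = 0.2233 / 0.06 = 3.722 m/day.
Travel time t = L / v = 1470 / 3.722 = 394.9 days.

395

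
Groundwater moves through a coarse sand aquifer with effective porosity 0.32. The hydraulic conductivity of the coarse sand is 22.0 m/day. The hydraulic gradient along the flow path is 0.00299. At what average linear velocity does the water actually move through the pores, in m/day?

Hydraulic gradient i = 0.00299.
Darcy flux q = K · i = 22.00 × 0.002990 = 0.06578 m/day.
Seepage velocity v = q / n_e = 0.06578 / 0.32 = 0.2056 m/day.

0.206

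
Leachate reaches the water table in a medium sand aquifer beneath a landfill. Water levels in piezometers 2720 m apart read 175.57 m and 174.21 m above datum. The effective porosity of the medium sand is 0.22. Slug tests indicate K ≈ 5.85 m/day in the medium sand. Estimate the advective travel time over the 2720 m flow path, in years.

560

Hydraulic gradient i = (175.57 − 174.21) / 2720 = 1.36 / 2720 = 0.0005000.
Darcy flux q = K · i = 5.850 × 0.0005000 = 0.002925 m/day.
Seepage velocity v = q / n_e = 0.002925 / 0.22 = 0.01330 m/day.
Travel time t = L / v = 2720 / 0.01330 = 2.046e+05 days = 560.1 years.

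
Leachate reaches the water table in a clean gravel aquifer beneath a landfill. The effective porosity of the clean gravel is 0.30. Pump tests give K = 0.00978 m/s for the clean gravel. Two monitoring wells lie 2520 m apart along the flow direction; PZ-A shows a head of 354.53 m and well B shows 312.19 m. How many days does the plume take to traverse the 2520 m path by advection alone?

Convert K: 0.00978 m/s × 86400 = 845.0 m/day.
Hydraulic gradient i = (354.53 − 312.19) / 2520 = 42.34 / 2520 = 0.01680.
Darcy flux q = K · i = 845.0 × 0.01680 = 14.20 m/day.
Seepage velocity v = q / n_e = 14.20 / 0.30 = 47.32 m/day.
Travel time t = L / v = 2520 / 47.32 = 53.25 days.

53.2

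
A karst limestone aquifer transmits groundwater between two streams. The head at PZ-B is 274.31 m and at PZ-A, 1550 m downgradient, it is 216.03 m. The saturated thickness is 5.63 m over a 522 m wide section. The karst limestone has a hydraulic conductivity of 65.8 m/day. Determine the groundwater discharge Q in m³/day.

Cross-sectional area A = 522 × 5.63 = 2939 m².
Hydraulic gradient i = (274.31 − 216.03) / 1550 = 58.28 / 1550 = 0.03760.
Darcy's law: Q = K · A · i = 65.80 × 2939 × 0.03760 = 7271 m³/day.

7270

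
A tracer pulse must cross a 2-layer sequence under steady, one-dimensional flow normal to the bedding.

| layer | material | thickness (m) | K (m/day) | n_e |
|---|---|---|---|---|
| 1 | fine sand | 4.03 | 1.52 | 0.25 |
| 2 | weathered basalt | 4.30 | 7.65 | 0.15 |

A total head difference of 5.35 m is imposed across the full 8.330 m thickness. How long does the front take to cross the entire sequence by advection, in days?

With flow normal to the layers, continuity requires the same specific discharge q through every layer.
Σ(b_i/K_i) = 4.03/1.52 + 4.30/7.65 = 3.213 d.
q = Δh / Σ(b_i/K_i) = 5.35 / 3.213 = 1.665 m/day.
In each layer the seepage velocity is v_i = q/n_i, so the layer transit time is t_i = b_i·n_i / q:
  layer 1 (fine sand): t_1 = 4.03 × 0.25 / 1.665 = 0.6051 d
  layer 2 (weathered basalt): t_2 = 4.30 × 0.15 / 1.665 = 0.3874 d
Total t = Σ t_i = 0.9926 days.

0.993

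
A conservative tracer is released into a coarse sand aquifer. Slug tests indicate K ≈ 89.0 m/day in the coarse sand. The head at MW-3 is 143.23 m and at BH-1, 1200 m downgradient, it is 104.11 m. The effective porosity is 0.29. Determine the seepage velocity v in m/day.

10.0

Hydraulic gradient i = (143.23 − 104.11) / 1200 = 39.12 / 1200 = 0.03260.
Darcy flux q = K · i = 89.00 × 0.03260 = 2.901 m/day.
Seepage velocity v = q / n_e = 2.901 / 0.29 = 10.00 m/day.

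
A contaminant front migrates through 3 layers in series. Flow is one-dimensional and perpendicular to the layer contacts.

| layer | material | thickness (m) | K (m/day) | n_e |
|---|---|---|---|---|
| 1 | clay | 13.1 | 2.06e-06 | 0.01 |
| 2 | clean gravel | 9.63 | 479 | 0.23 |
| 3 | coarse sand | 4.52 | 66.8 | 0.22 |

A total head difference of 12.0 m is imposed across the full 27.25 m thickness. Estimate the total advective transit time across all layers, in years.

4850

With flow normal to the layers, continuity requires the same specific discharge q through every layer.
Σ(b_i/K_i) = 13.1/2.06e-06 + 9.63/479 + 4.52/66.8 = 6.359e+06 d.
q = Δh / Σ(b_i/K_i) = 12.0 / 6.359e+06 = 1.887e-06 m/day.
In each layer the seepage velocity is v_i = q/n_i, so the layer transit time is t_i = b_i·n_i / q:
  layer 1 (clay): t_1 = 13.1 × 0.01 / 1.887e-06 = 69422 d
  layer 2 (clean gravel): t_2 = 9.63 × 0.23 / 1.887e-06 = 1.174e+06 d
  layer 3 (coarse sand): t_3 = 4.52 × 0.22 / 1.887e-06 = 5.270e+05 d
Total t = Σ t_i = 1.770e+06 days = 4846 years.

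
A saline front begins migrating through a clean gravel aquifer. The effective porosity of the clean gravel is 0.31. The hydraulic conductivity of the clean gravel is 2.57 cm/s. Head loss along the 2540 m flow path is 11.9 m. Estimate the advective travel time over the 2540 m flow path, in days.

75.7

Convert K: 2.57 cm/s × 864 = 2220 m/day.
Hydraulic gradient i = Δh / L = 11.9 / 2540 = 0.004685.
Darcy flux q = K · i = 2220 × 0.004685 = 10.40 m/day.
Seepage velocity v = q / n_e = 10.40 / 0.31 = 33.56 m/day.
Travel time t = L / v = 2540 / 33.56 = 75.69 days.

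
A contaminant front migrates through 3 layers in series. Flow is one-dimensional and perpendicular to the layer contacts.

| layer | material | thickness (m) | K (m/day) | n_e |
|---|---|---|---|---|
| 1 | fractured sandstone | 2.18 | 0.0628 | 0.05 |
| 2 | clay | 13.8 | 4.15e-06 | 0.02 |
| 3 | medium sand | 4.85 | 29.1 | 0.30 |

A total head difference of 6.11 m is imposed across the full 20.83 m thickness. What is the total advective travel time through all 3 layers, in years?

2740

With flow normal to the layers, continuity requires the same specific discharge q through every layer.
Σ(b_i/K_i) = 2.18/0.0628 + 13.8/4.15e-06 + 4.85/29.1 = 3.325e+06 d.
q = Δh / Σ(b_i/K_i) = 6.11 / 3.325e+06 = 1.837e-06 m/day.
In each layer the seepage velocity is v_i = q/n_i, so the layer transit time is t_i = b_i·n_i / q:
  layer 1 (fractured sandstone): t_1 = 2.18 × 0.05 / 1.837e-06 = 59323 d
  layer 2 (clay): t_2 = 13.8 × 0.02 / 1.837e-06 = 1.502e+05 d
  layer 3 (medium sand): t_3 = 4.85 × 0.30 / 1.837e-06 = 7.919e+05 d
Total t = Σ t_i = 1.001e+06 days = 2742 years.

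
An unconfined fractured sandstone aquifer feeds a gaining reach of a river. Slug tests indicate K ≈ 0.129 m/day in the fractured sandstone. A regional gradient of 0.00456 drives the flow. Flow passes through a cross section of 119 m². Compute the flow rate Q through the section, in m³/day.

Hydraulic gradient i = 0.00456.
Darcy's law: Q = K · A · i = 0.1290 × 119.0 × 0.004560 = 0.07000 m³/day.

0.0700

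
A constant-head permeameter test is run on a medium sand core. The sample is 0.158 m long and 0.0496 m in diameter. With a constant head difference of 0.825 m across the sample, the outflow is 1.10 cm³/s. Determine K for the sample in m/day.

Cross-sectional area A = π·(d/2)² = π × (0.0496/2)² = 0.001932 m².
Convert discharge: 1.10 cm³/s = 1.100e-06 m³/s.
Darcy's law rearranged: K = Q·L / (A·Δh) = 1.100e-06 × 0.158 / (0.001932 × 0.825) = 0.0001090 m/s = 9.420 m/day.

9.42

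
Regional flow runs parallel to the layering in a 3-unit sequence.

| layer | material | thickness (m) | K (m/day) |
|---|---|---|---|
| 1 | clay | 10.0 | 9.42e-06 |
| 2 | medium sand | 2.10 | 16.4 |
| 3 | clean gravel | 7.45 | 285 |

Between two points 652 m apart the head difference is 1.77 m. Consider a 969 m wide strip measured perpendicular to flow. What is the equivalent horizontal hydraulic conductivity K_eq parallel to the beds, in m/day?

Flow is parallel to layering, so each bed carries its own Darcy discharge and the transmissivities add.
Σ(K_i·b_i) = 9.42e-06×10.0 + 16.4×2.10 + 285×7.45 = 2158 m²/day.
Total thickness b = 19.55 m, so K_eq = Σ(K_i·b_i)/b = 110.4 m/day.

110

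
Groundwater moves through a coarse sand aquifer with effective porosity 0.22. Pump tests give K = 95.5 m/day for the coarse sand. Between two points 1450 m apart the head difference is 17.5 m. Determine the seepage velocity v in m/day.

Hydraulic gradient i = Δh / L = 17.5 / 1450 = 0.01207.
Darcy flux q = K · i = 95.50 × 0.01207 = 1.153 m/day.
Seepage velocity v = q / n_e = 1.153 / 0.22 = 5.239 m/day.

5.24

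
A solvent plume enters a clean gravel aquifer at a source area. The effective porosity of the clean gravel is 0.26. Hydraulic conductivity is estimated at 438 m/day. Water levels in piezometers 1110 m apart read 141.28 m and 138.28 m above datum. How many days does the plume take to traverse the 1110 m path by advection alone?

Hydraulic gradient i = (141.28 − 138.28) / 1110 = 3 / 1110 = 0.002703.
Darcy flux q = K · i = 438.0 × 0.002703 = 1.184 m/day.
Seepage velocity v = q / n_e = 1.184 / 0.26 = 4.553 m/day.
Travel time t = L / v = 1110 / 4.553 = 243.8 days.

244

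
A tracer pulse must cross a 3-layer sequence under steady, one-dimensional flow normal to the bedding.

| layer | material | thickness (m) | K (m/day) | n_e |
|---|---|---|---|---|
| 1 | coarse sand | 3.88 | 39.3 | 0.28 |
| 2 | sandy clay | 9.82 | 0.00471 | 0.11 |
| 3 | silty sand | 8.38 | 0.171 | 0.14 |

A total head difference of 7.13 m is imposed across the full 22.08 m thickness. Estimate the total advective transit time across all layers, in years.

With flow normal to the layers, continuity requires the same specific discharge q through every layer.
Σ(b_i/K_i) = 3.88/39.3 + 9.82/0.00471 + 8.38/0.171 = 2134 d.
q = Δh / Σ(b_i/K_i) = 7.13 / 2134 = 0.003341 m/day.
In each layer the seepage velocity is v_i = q/n_i, so the layer transit time is t_i = b_i·n_i / q:
  layer 1 (coarse sand): t_1 = 3.88 × 0.28 / 0.003341 = 325.2 d
  layer 2 (sandy clay): t_2 = 9.82 × 0.11 / 0.003341 = 323.3 d
  layer 3 (silty sand): t_3 = 8.38 × 0.14 / 0.003341 = 351.1 d
Total t = Σ t_i = 999.6 days = 2.737 years.

2.74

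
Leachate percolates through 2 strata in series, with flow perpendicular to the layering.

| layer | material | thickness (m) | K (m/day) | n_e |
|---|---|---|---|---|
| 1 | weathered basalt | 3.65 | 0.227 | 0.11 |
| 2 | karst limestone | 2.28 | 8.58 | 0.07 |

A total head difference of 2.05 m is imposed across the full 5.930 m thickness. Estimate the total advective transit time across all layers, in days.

With flow normal to the layers, continuity requires the same specific discharge q through every layer.
Σ(b_i/K_i) = 3.65/0.227 + 2.28/8.58 = 16.35 d.
q = Δh / Σ(b_i/K_i) = 2.05 / 16.35 = 0.1254 m/day.
In each layer the seepage velocity is v_i = q/n_i, so the layer transit time is t_i = b_i·n_i / q:
  layer 1 (weathered basalt): t_1 = 3.65 × 0.11 / 0.1254 = 3.201 d
  layer 2 (karst limestone): t_2 = 2.28 × 0.07 / 0.1254 = 1.273 d
Total t = Σ t_i = 4.474 days.

4.47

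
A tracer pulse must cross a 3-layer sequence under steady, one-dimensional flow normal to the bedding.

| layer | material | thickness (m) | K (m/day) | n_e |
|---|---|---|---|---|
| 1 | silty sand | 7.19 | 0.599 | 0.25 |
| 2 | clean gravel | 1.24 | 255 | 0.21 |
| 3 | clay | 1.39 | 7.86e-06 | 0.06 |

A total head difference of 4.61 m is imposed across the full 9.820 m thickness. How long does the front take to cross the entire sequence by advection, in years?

225

With flow normal to the layers, continuity requires the same specific discharge q through every layer.
Σ(b_i/K_i) = 7.19/0.599 + 1.24/255 + 1.39/7.86e-06 = 1.769e+05 d.
q = Δh / Σ(b_i/K_i) = 4.61 / 1.769e+05 = 2.607e-05 m/day.
In each layer the seepage velocity is v_i = q/n_i, so the layer transit time is t_i = b_i·n_i / q:
  layer 1 (silty sand): t_1 = 7.19 × 0.25 / 2.607e-05 = 68959 d
  layer 2 (clean gravel): t_2 = 1.24 × 0.21 / 2.607e-05 = 9990 d
  layer 3 (clay): t_3 = 1.39 × 0.06 / 2.607e-05 = 3200 d
Total t = Σ t_i = 82148 days = 224.9 years.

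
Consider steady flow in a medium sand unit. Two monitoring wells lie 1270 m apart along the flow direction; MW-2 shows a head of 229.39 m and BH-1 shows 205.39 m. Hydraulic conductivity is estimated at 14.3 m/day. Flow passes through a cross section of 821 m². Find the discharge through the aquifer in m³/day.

Hydraulic gradient i = (229.39 − 205.39) / 1270 = 24 / 1270 = 0.01890.
Darcy's law: Q = K · A · i = 14.30 × 821.0 × 0.01890 = 221.9 m³/day.

222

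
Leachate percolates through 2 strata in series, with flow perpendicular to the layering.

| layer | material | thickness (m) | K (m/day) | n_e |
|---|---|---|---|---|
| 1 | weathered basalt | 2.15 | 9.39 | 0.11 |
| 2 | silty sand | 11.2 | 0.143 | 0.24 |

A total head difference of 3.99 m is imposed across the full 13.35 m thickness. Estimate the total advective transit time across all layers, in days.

With flow normal to the layers, continuity requires the same specific discharge q through every layer.
Σ(b_i/K_i) = 2.15/9.39 + 11.2/0.143 = 78.55 d.
q = Δh / Σ(b_i/K_i) = 3.99 / 78.55 = 0.05080 m/day.
In each layer the seepage velocity is v_i = q/n_i, so the layer transit time is t_i = b_i·n_i / q:
  layer 1 (weathered basalt): t_1 = 2.15 × 0.11 / 0.05080 = 4.656 d
  layer 2 (silty sand): t_2 = 11.2 × 0.24 / 0.05080 = 52.92 d
Total t = Σ t_i = 57.57 days.

57.6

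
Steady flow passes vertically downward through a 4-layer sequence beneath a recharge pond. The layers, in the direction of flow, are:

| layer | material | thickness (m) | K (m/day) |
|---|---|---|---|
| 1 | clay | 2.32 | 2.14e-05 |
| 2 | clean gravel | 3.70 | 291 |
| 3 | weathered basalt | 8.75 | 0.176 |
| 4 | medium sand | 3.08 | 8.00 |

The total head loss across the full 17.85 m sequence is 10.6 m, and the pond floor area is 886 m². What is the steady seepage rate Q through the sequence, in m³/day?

Flow is perpendicular to layering, so the layers act in series and the equivalent K is the thickness-weighted harmonic mean.
Total thickness L = 2.32 + 3.70 + 8.75 + 3.08 = 17.85 m.
Σ(b_i/K_i) = 2.32/2.14e-05 + 3.70/291 + 8.75/0.176 + 3.08/8.00 = 1.085e+05 d.
K_eq = L / Σ(b_i/K_i) = 17.85 / 1.085e+05 = 0.0001646 m/day.
Q = K_eq · A · (Δh/L) = 0.0001646 × 886 × (10.6/17.85) = 0.08659 m³/day.

0.0866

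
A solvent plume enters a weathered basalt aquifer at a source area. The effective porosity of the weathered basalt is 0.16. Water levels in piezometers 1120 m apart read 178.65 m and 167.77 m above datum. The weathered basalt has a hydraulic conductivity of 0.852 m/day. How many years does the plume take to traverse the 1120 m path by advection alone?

Hydraulic gradient i = (178.65 − 167.77) / 1120 = 10.88 / 1120 = 0.009714.
Darcy flux q = K · i = 0.8520 × 0.009714 = 0.008277 m/day.
Seepage velocity v = q / n_e = 0.008277 / 0.16 = 0.05173 m/day.
Travel time t = L / v = 1120 / 0.05173 = 21651 days = 59.28 years.

59.3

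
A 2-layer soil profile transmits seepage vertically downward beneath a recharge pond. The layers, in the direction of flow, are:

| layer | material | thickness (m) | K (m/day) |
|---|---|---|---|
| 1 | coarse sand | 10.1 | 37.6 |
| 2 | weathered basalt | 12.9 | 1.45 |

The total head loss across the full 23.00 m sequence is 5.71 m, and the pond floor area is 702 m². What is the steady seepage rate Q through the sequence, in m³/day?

437

Flow is perpendicular to layering, so the layers act in series and the equivalent K is the thickness-weighted harmonic mean.
Total thickness L = 10.1 + 12.9 = 23.00 m.
Σ(b_i/K_i) = 10.1/37.6 + 12.9/1.45 = 9.165 d.
K_eq = L / Σ(b_i/K_i) = 23.00 / 9.165 = 2.510 m/day.
Q = K_eq · A · (Δh/L) = 2.510 × 702 × (5.71/23.00) = 437.4 m³/day.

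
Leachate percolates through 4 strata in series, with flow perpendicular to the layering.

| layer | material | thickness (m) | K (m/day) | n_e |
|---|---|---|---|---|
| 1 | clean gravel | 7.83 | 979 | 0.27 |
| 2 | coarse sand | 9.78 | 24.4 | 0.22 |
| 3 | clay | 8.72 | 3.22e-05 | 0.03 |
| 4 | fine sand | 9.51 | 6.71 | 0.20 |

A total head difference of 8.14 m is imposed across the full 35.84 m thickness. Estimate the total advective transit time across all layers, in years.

With flow normal to the layers, continuity requires the same specific discharge q through every layer.
Σ(b_i/K_i) = 7.83/979 + 9.78/24.4 + 8.72/3.22e-05 + 9.51/6.71 = 2.708e+05 d.
q = Δh / Σ(b_i/K_i) = 8.14 / 2.708e+05 = 3.006e-05 m/day.
In each layer the seepage velocity is v_i = q/n_i, so the layer transit time is t_i = b_i·n_i / q:
  layer 1 (clean gravel): t_1 = 7.83 × 0.27 / 3.006e-05 = 70334 d
  layer 2 (coarse sand): t_2 = 9.78 × 0.22 / 3.006e-05 = 71581 d
  layer 3 (clay): t_3 = 8.72 × 0.03 / 3.006e-05 = 8703 d
  layer 4 (fine sand): t_4 = 9.51 × 0.20 / 3.006e-05 = 63278 d
Total t = Σ t_i = 2.139e+05 days = 585.6 years.

586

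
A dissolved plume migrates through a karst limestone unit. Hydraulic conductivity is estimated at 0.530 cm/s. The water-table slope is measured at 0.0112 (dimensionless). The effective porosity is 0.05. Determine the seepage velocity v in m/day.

103

Convert K: 0.530 cm/s × 864 = 457.9 m/day.
Hydraulic gradient i = 0.0112.
Darcy flux q = K · i = 457.9 × 0.01120 = 5.129 m/day.
Seepage velocity v = q / n_e = 5.129 / 0.05 = 102.6 m/day.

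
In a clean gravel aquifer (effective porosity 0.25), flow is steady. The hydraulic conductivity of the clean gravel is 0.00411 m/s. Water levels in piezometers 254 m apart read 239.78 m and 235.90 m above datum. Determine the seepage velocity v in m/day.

Convert K: 0.00411 m/s × 86400 = 355.1 m/day.
Hydraulic gradient i = (239.78 − 235.90) / 254 = 3.88 / 254 = 0.01528.
Darcy flux q = K · i = 355.1 × 0.01528 = 5.424 m/day.
Seepage velocity v = q / n_e = 5.424 / 0.25 = 21.70 m/day.

21.7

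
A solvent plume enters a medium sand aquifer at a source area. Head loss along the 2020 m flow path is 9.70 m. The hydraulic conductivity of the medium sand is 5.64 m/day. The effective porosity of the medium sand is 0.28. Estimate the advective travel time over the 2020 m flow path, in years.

Hydraulic gradient i = Δh / L = 9.70 / 2020 = 0.004802.
Darcy flux q = K · i = 5.640 × 0.004802 = 0.02708 m/day.
Seepage velocity v = q / n_e = 0.02708 / 0.28 = 0.09673 m/day.
Travel time t = L / v = 2020 / 0.09673 = 20884 days = 57.18 years.

57.2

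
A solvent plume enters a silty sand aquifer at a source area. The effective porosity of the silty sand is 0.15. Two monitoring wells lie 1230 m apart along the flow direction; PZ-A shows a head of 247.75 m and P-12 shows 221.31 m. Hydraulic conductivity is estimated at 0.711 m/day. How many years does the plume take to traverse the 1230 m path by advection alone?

33.1

Hydraulic gradient i = (247.75 − 221.31) / 1230 = 26.44 / 1230 = 0.02150.
Darcy flux q = K · i = 0.7110 × 0.02150 = 0.01528 m/day.
Seepage velocity v = q / n_e = 0.01528 / 0.15 = 0.1019 m/day.
Travel time t = L / v = 1230 / 0.1019 = 12072 days = 33.05 years.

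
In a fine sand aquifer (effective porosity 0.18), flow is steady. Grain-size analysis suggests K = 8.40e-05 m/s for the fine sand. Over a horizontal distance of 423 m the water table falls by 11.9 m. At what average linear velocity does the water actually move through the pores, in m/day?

Convert K: 8.40e-05 m/s × 86400 = 7.258 m/day.
Hydraulic gradient i = Δh / L = 11.9 / 423 = 0.02813.
Darcy flux q = K · i = 7.258 × 0.02813 = 0.2042 m/day.
Seepage velocity v = q / n_e = 0.2042 / 0.18 = 1.134 m/day.

1.13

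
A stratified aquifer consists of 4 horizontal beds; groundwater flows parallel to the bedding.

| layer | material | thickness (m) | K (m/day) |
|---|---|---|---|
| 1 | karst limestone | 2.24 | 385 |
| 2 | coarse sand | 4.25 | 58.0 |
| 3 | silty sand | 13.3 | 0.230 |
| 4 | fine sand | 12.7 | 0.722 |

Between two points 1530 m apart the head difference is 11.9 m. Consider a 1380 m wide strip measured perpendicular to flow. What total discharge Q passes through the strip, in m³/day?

Flow is parallel to layering, so each bed carries its own Darcy discharge and the transmissivities add.
Σ(K_i·b_i) = 385×2.24 + 58.0×4.25 + 0.230×13.3 + 0.722×12.7 = 1121 m²/day.
Hydraulic gradient i = Δh / L = 11.9 / 1530 = 0.007778.
Q = Σ(K_i·b_i) · W · i = 1121 × 1380 × 0.007778 = 12033 m³/day.

12000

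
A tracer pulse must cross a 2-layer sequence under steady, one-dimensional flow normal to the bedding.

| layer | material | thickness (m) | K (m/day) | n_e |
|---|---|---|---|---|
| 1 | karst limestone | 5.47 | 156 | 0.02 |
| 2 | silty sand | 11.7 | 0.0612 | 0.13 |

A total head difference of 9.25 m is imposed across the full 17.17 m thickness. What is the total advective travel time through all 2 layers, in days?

With flow normal to the layers, continuity requires the same specific discharge q through every layer.
Σ(b_i/K_i) = 5.47/156 + 11.7/0.0612 = 191.2 d.
q = Δh / Σ(b_i/K_i) = 9.25 / 191.2 = 0.04838 m/day.
In each layer the seepage velocity is v_i = q/n_i, so the layer transit time is t_i = b_i·n_i / q:
  layer 1 (karst limestone): t_1 = 5.47 × 0.02 / 0.04838 = 2.261 d
  layer 2 (silty sand): t_2 = 11.7 × 0.13 / 0.04838 = 31.44 d
Total t = Σ t_i = 33.70 days.

33.7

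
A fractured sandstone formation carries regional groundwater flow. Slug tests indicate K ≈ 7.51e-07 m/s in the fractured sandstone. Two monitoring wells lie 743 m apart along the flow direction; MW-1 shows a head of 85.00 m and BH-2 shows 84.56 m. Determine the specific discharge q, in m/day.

3.84e-05

Convert K: 7.51e-07 m/s × 86400 = 0.06489 m/day.
Hydraulic gradient i = (85.00 − 84.56) / 743 = 0.44 / 743 = 0.0005922.
Specific discharge q = K · i = 0.06489 × 0.0005922 = 3.843e-05 m/day.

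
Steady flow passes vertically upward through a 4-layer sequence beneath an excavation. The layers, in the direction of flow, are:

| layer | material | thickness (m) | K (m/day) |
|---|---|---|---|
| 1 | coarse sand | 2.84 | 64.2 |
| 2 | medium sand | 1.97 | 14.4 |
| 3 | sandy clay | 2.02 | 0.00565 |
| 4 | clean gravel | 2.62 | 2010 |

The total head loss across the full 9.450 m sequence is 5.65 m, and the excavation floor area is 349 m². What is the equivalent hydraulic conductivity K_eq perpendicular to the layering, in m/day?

0.0264

Flow is perpendicular to layering, so the layers act in series and the equivalent K is the thickness-weighted harmonic mean.
Total thickness L = 2.84 + 1.97 + 2.02 + 2.62 = 9.450 m.
Σ(b_i/K_i) = 2.84/64.2 + 1.97/14.4 + 2.02/0.00565 + 2.62/2010 = 357.7 d.
K_eq = L / Σ(b_i/K_i) = 9.450 / 357.7 = 0.02642 m/day.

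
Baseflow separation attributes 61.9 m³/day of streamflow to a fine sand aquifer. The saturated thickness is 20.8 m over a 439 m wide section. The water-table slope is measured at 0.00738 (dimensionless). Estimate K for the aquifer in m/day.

0.919

Cross-sectional area A = 439 × 20.8 = 9131 m².
Hydraulic gradient i = 0.00738.
From Q = K·A·i, K = Q / (A·i) = 61.9 / (9131 × 0.007380) = 0.9186 m/day.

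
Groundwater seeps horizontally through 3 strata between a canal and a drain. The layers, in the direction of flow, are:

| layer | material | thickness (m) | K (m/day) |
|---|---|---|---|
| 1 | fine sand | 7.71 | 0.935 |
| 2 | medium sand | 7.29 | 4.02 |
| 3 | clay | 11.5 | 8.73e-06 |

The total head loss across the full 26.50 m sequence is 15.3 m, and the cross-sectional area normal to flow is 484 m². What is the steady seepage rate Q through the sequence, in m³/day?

Flow is perpendicular to layering, so the layers act in series and the equivalent K is the thickness-weighted harmonic mean.
Total thickness L = 7.71 + 7.29 + 11.5 = 26.50 m.
Σ(b_i/K_i) = 7.71/0.935 + 7.29/4.02 + 11.5/8.73e-06 = 1.317e+06 d.
K_eq = L / Σ(b_i/K_i) = 26.50 / 1.317e+06 = 2.012e-05 m/day.
Q = K_eq · A · (Δh/L) = 2.012e-05 × 484 × (15.3/26.50) = 0.005621 m³/day.

0.00562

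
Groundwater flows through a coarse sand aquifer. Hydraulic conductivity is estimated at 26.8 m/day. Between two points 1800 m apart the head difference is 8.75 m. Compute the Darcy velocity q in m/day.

Hydraulic gradient i = Δh / L = 8.75 / 1800 = 0.004861.
Specific discharge q = K · i = 26.80 × 0.004861 = 0.1303 m/day.

0.130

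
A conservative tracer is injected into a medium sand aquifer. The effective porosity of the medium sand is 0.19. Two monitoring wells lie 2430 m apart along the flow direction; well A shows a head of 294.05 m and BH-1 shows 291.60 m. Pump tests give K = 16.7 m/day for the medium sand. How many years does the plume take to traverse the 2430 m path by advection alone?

75.1

Hydraulic gradient i = (294.05 − 291.60) / 2430 = 2.45 / 2430 = 0.001008.
Darcy flux q = K · i = 16.70 × 0.001008 = 0.01684 m/day.
Seepage velocity v = q / n_e = 0.01684 / 0.19 = 0.08862 m/day.
Travel time t = L / v = 2430 / 0.08862 = 27421 days = 75.07 years.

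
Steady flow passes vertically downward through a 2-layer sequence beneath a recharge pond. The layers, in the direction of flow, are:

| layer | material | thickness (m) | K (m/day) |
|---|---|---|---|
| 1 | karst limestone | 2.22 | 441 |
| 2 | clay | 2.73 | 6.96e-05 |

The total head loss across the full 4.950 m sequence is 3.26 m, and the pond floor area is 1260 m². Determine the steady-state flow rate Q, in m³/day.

0.105

Flow is perpendicular to layering, so the layers act in series and the equivalent K is the thickness-weighted harmonic mean.
Total thickness L = 2.22 + 2.73 = 4.950 m.
Σ(b_i/K_i) = 2.22/441 + 2.73/6.96e-05 = 39224 d.
K_eq = L / Σ(b_i/K_i) = 4.950 / 39224 = 0.0001262 m/day.
Q = K_eq · A · (Δh/L) = 0.0001262 × 1260 × (3.26/4.950) = 0.1047 m³/day.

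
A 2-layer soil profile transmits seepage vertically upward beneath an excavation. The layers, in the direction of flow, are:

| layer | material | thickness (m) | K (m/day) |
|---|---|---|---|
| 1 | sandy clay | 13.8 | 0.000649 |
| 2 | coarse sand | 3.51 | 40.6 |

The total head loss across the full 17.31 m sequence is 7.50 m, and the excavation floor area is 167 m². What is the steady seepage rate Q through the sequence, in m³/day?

Flow is perpendicular to layering, so the layers act in series and the equivalent K is the thickness-weighted harmonic mean.
Total thickness L = 13.8 + 3.51 = 17.31 m.
Σ(b_i/K_i) = 13.8/0.000649 + 3.51/40.6 = 21264 d.
K_eq = L / Σ(b_i/K_i) = 17.31 / 21264 = 0.0008141 m/day.
Q = K_eq · A · (Δh/L) = 0.0008141 × 167 × (7.50/17.31) = 0.05890 m³/day.

0.0589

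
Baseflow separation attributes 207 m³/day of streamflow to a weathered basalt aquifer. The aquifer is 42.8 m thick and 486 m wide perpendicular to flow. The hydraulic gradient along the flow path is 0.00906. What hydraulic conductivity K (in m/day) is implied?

1.10

Cross-sectional area A = 486 × 42.8 = 20801 m².
Hydraulic gradient i = 0.00906.
From Q = K·A·i, K = Q / (A·i) = 207 / (20801 × 0.009060) = 1.098 m/day.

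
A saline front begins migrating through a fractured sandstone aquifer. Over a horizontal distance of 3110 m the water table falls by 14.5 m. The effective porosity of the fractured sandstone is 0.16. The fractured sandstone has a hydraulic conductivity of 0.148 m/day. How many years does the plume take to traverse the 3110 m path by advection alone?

Hydraulic gradient i = Δh / L = 14.5 / 3110 = 0.004662.
Darcy flux q = K · i = 0.1480 × 0.004662 = 0.0006900 m/day.
Seepage velocity v = q / n_e = 0.0006900 / 0.16 = 0.004313 m/day.
Travel time t = L / v = 3110 / 0.004313 = 7.211e+05 days = 1974 years.

1970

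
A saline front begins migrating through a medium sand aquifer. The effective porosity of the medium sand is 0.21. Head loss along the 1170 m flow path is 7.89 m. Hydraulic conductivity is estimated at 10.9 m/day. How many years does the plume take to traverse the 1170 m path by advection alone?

9.15

Hydraulic gradient i = Δh / L = 7.89 / 1170 = 0.006744.
Darcy flux q = K · i = 10.90 × 0.006744 = 0.07351 m/day.
Seepage velocity v = q / n_e = 0.07351 / 0.21 = 0.3500 m/day.
Travel time t = L / v = 1170 / 0.3500 = 3343 days = 9.152 years.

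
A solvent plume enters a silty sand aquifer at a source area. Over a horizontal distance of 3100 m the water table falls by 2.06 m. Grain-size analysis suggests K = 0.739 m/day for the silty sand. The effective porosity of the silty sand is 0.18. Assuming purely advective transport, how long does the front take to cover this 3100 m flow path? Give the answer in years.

Hydraulic gradient i = Δh / L = 2.06 / 3100 = 0.0006645.
Darcy flux q = K · i = 0.7390 × 0.0006645 = 0.0004911 m/day.
Seepage velocity v = q / n_e = 0.0004911 / 0.18 = 0.002728 m/day.
Travel time t = L / v = 3100 / 0.002728 = 1.136e+06 days = 3111 years.

3110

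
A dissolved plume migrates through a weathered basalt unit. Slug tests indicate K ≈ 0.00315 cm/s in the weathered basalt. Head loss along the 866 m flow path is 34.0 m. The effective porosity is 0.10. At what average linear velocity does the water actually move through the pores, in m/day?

1.07

Convert K: 0.00315 cm/s × 864 = 2.722 m/day.
Hydraulic gradient i = Δh / L = 34.0 / 866 = 0.03926.
Darcy flux q = K · i = 2.722 × 0.03926 = 0.1069 m/day.
Seepage velocity v = q / n_e = 0.1069 / 0.10 = 1.069 m/day.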